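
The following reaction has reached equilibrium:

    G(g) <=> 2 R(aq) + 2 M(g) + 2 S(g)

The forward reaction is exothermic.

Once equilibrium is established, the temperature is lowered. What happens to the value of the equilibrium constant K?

K depends on temperature via the van 't Hoff relation. The forward reaction is exothermic, so lowering T increases K.

increases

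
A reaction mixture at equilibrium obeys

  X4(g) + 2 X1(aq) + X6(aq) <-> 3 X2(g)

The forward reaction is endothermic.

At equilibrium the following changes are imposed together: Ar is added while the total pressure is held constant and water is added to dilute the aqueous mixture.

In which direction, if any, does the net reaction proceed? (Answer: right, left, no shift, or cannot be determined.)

cannot be determined

Adding inert gas at constant total pressure expands the volume and lowers every reacting partial pressure. With Δn_gas = 3 − 1 = +2, Q moves away from K toward the side with fewer gas moles, so the system shifts toward the side with more gas moles — to the right.
Dilution lowers every aqueous concentration by the same factor. Δn_aq = 0 − 3 = -3, so the system shifts toward the side with more dissolved moles — to the left.
The individual effects push in opposite directions; without quantitative information the net direction cannot be determined.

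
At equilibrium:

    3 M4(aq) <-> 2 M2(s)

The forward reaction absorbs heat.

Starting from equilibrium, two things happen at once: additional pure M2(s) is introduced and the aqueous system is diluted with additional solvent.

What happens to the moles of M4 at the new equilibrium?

increases

M2 is a pure solid; its activity is 1 regardless of amount, so Q is unaffected — no shift from this change.
Dilution lowers every aqueous concentration by the same factor. Δn_aq = 0 − 3 = -3, so the system shifts toward the side with more dissolved moles — to the left.
The net shift is to the left. M4 is a reactant, so its amount increases.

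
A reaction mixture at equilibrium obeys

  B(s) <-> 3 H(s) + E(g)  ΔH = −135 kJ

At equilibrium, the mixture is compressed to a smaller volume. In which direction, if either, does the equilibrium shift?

left

Gas moles: reactants 0, products 1 (Δn_gas = +1). Compression shifts the system toward the side with fewer moles of gas — to the left.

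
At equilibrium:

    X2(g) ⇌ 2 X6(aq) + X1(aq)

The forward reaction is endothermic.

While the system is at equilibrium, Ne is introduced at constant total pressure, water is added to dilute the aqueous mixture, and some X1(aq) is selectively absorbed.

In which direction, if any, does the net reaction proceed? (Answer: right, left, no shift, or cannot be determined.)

cannot be determined

Adding inert gas at constant total pressure expands the volume and lowers every reacting partial pressure. With Δn_gas = 0 − 1 = -1, Q moves away from K toward the side with fewer gas moles, so the system shifts toward the side with more gas moles — to the left.
Dilution lowers every aqueous concentration by the same factor. Δn_aq = 3 − 0 = +3, so the system shifts toward the side with more dissolved moles — to the right.
Removing X1 (aq), a product, drives the reaction to the right.
The individual effects push in opposite directions; without quantitative information the net direction cannot be determined.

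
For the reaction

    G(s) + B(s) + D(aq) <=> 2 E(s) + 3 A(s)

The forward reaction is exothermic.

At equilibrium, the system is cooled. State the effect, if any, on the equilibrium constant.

K depends on temperature via the van 't Hoff relation. The forward reaction is exothermic, so lowering T increases K.

increases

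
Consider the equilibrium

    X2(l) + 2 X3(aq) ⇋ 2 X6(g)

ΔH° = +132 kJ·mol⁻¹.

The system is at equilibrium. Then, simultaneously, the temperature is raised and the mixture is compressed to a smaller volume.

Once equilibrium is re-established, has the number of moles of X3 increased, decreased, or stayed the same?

cannot be determined

The forward reaction is endothermic. Raising T favours the endothermic direction — shift to the right.
Gas moles: reactants 0, products 2 (Δn_gas = +2). Compression shifts the system toward the side with fewer moles of gas — to the left.
The two effects oppose each other, so the net shift — and hence the change in X3 — cannot be determined from the given information.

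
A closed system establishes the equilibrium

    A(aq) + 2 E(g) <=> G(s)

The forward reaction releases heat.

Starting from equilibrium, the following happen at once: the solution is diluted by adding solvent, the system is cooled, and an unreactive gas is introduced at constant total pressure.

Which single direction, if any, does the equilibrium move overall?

cannot be determined

Dilution lowers every aqueous concentration by the same factor. Δn_aq = 0 − 1 = -1, so the system shifts toward the side with more dissolved moles — to the left.
The forward reaction is exothermic. Lowering T favours the exothermic direction — shift to the right.
Adding inert gas at constant total pressure expands the volume and lowers every reacting partial pressure. With Δn_gas = 0 − 2 = -2, Q moves away from K toward the side with fewer gas moles, so the system shifts toward the side with more gas moles — to the left.
The individual effects push in opposite directions; without quantitative information the net direction cannot be determined.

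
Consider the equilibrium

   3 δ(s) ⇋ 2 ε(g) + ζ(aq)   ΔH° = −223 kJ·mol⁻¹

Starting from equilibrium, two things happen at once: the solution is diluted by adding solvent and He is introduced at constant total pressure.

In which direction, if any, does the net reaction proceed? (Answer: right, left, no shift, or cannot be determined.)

Dilution lowers every aqueous concentration by the same factor. Δn_aq = 1 − 0 = +1, so the system shifts toward the side with more dissolved moles — to the right.
Adding inert gas at constant total pressure expands the volume and lowers every reacting partial pressure. With Δn_gas = 2 − 0 = +2, Q moves away from K toward the side with fewer gas moles, so the system shifts toward the side with more gas moles — to the right.
All effects act in the same direction — net shift to the right.

right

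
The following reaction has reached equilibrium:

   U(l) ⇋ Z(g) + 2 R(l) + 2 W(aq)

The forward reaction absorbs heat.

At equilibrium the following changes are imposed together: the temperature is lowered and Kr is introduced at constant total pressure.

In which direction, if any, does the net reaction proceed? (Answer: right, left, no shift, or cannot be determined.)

cannot be determined

The forward reaction is endothermic. Lowering T favours the exothermic direction — shift to the left.
Adding inert gas at constant total pressure expands the volume and lowers every reacting partial pressure. With Δn_gas = 1 − 0 = +1, Q moves away from K toward the side with fewer gas moles, so the system shifts toward the side with more gas moles — to the right.
The individual effects push in opposite directions; without quantitative information the net direction cannot be determined.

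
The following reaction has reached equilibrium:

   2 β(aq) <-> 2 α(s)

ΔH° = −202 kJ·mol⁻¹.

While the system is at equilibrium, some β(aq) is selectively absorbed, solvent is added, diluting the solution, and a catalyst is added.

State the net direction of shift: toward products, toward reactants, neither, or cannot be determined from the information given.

Removing β (aq), a reactant, drives the reaction to the left.
Dilution lowers every aqueous concentration by the same factor. Δn_aq = 0 − 2 = -2, so the system shifts toward the side with more dissolved moles — to the left.
A catalyst speeds both forward and reverse rates equally; it changes neither Q nor K — no shift from this change.
Only the nonzero effect(s) matter; the net shift is to the left.

left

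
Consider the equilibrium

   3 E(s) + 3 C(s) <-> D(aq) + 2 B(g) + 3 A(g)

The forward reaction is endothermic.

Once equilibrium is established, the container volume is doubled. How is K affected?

unchanged

The equilibrium constant depends only on temperature. This perturbation may move the position of equilibrium, but since T is unchanged, K itself is unchanged.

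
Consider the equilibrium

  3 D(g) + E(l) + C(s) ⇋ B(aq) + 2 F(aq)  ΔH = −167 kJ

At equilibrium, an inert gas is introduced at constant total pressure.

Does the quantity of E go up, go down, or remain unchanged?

increases

Adding inert gas at constant total pressure expands the volume and lowers every reacting partial pressure. With Δn_gas = 0 − 3 = -3, Q moves away from K toward the side with fewer gas moles, so the system shifts toward the side with more gas moles — to the left.
The net shift is to the left. E is a reactant, so its amount increases.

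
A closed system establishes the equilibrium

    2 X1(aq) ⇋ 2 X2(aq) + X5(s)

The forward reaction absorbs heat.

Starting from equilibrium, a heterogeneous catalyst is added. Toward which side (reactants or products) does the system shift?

no shift

A catalyst speeds both forward and reverse rates equally; it changes neither Q nor K — no shift from this change.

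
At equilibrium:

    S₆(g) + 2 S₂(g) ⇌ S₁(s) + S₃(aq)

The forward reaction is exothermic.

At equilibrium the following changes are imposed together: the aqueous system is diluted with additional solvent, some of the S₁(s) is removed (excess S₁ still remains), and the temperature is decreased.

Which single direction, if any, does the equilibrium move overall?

right

Dilution lowers every aqueous concentration by the same factor. Δn_aq = 1 − 0 = +1, so the system shifts toward the side with more dissolved moles — to the right.
S₁ is a pure solid; its activity is 1 regardless of amount, so Q is unaffected — no shift from this change.
The forward reaction is exothermic. Lowering T favours the exothermic direction — shift to the right.
Only the nonzero effect(s) matter; the net shift is to the right.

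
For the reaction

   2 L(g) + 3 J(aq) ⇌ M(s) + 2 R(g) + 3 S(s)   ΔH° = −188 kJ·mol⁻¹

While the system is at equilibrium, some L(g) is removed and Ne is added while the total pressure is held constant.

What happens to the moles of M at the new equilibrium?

decreases

Removing L (g), a reactant, drives the reaction to the left.
Adding inert gas at constant total pressure expands the volume, scaling every reacting partial pressure by the same factor. Δn_gas = 2 − 2 = 0, so Q is unchanged — no shift.
The net shift is to the left. M is a product, so its amount decreases.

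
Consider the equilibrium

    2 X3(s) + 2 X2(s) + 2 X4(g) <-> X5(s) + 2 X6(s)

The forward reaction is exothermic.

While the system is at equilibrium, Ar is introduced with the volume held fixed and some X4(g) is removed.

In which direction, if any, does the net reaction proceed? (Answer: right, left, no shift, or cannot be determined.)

left

At constant volume, adding an inert gas leaves every reacting species' partial pressure unchanged, so Q is unchanged — no shift from this change.
Removing X4 (g), a reactant, drives the reaction to the left.
Only the nonzero effect(s) matter; the net shift is to the left.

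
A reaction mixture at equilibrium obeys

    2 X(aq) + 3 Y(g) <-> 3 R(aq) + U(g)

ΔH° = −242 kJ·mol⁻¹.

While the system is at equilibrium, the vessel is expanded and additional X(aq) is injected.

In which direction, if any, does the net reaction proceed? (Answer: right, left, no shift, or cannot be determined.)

Gas moles: reactants 3, products 1 (Δn_gas = -2). Expansion shifts the system toward the side with more moles of gas — to the left.
Adding X (aq), a reactant, drives the reaction to the right.
The individual effects push in opposite directions; without quantitative information the net direction cannot be determined.

cannot be determined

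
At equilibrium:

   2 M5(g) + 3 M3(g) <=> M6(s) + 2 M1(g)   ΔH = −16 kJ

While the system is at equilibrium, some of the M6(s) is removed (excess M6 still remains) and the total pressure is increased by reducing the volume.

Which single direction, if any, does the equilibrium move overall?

right

M6 is a pure solid; its activity is 1 regardless of amount, so Q is unaffected — no shift from this change.
Gas moles: reactants 5, products 2 (Δn_gas = -3). Compression shifts the system toward the side with fewer moles of gas — to the right.
Only the nonzero effect(s) matter; the net shift is to the right.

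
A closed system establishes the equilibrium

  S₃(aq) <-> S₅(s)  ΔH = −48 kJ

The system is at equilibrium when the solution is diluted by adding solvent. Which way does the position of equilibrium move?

left

Dilution lowers every aqueous concentration by the same factor. Δn_aq = 0 − 1 = -1, so the system shifts toward the side with more dissolved moles — to the left.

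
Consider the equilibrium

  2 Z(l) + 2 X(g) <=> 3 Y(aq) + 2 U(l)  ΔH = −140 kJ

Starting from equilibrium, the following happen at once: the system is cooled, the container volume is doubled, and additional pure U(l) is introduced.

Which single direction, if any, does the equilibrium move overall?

cannot be determined

The forward reaction is exothermic. Lowering T favours the exothermic direction — shift to the right.
Gas moles: reactants 2, products 0 (Δn_gas = -2). Expansion shifts the system toward the side with more moles of gas — to the left.
U is a pure liquid; its activity is 1 regardless of amount, so Q is unaffected — no shift from this change.
The individual effects push in opposite directions; without quantitative information the net direction cannot be determined.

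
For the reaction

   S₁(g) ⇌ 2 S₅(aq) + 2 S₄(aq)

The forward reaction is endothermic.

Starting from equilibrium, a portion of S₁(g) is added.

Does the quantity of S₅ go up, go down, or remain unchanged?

increases

Adding S₁ (g), a reactant, drives the reaction to the right.
The net shift is to the right. S₅ is a product, so its amount increases.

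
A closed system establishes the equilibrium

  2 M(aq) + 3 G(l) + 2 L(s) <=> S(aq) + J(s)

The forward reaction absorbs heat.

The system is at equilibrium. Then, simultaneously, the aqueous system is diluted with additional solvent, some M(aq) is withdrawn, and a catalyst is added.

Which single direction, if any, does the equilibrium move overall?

left

Dilution lowers every aqueous concentration by the same factor. Δn_aq = 1 − 2 = -1, so the system shifts toward the side with more dissolved moles — to the left.
Removing M (aq), a reactant, drives the reaction to the left.
A catalyst speeds both forward and reverse rates equally; it changes neither Q nor K — no shift from this change.
Only the nonzero effect(s) matter; the net shift is to the left.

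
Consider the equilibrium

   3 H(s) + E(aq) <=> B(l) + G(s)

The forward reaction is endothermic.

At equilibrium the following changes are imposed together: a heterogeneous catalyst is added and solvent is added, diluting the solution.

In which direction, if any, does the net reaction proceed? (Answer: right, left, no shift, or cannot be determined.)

A catalyst speeds both forward and reverse rates equally; it changes neither Q nor K — no shift from this change.
Dilution lowers every aqueous concentration by the same factor. Δn_aq = 0 − 1 = -1, so the system shifts toward the side with more dissolved moles — to the left.
Only the nonzero effect(s) matter; the net shift is to the left.

left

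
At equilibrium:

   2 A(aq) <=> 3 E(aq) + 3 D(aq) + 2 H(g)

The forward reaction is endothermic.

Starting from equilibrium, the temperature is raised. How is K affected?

increases

K depends on temperature via the van 't Hoff relation. The forward reaction is endothermic, so raising T increases K.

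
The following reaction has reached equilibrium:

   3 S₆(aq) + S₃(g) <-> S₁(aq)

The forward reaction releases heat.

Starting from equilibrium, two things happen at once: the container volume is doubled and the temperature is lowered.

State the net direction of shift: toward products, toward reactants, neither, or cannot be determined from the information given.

Gas moles: reactants 1, products 0 (Δn_gas = -1). Expansion shifts the system toward the side with more moles of gas — to the left.
The forward reaction is exothermic. Lowering T favours the exothermic direction — shift to the right.
The individual effects push in opposite directions; without quantitative information the net direction cannot be determined.

cannot be determined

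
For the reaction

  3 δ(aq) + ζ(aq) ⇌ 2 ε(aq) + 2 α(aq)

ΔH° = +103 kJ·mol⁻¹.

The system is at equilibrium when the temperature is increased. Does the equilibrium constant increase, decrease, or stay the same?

K depends on temperature via the van 't Hoff relation. The forward reaction is endothermic, so raising T increases K.

increases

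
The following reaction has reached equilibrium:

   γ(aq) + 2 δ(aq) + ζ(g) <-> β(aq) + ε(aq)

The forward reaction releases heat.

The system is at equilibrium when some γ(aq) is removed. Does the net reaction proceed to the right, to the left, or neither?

left

Removing γ (aq), a reactant, drives the reaction to the left.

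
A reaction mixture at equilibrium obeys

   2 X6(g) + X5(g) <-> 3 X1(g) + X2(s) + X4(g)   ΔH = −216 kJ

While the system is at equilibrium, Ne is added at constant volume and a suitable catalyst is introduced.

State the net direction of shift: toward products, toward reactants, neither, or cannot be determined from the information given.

no shift

At constant volume, adding an inert gas leaves every reacting species' partial pressure unchanged, so Q is unchanged — no shift from this change.
A catalyst speeds both forward and reverse rates equally; it changes neither Q nor K — no shift from this change.
None of the changes alters Q relative to K, so there is no net shift.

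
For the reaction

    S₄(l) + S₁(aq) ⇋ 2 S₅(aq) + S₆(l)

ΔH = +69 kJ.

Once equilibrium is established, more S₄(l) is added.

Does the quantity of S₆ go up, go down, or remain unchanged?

unchanged

S₄ is a pure liquid; its activity is 1 regardless of amount, so Q is unaffected — no shift from this change.
No net shift occurs, so the amount of S₆ is unchanged.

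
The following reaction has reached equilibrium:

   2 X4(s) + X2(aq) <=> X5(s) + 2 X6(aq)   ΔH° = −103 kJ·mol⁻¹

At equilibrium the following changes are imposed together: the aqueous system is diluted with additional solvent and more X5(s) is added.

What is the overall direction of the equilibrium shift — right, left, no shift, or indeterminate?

right

Dilution lowers every aqueous concentration by the same factor. Δn_aq = 2 − 1 = +1, so the system shifts toward the side with more dissolved moles — to the right.
X5 is a pure solid; its activity is 1 regardless of amount, so Q is unaffected — no shift from this change.
Only the nonzero effect(s) matter; the net shift is to the right.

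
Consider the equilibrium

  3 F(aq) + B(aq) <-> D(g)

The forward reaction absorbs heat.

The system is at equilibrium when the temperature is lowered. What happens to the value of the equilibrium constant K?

K depends on temperature via the van 't Hoff relation. The forward reaction is endothermic, so lowering T decreases K.

decreases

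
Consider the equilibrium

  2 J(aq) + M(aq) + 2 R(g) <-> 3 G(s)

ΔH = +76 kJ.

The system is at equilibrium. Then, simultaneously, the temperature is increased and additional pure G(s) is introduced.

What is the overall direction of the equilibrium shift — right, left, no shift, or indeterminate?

right

The forward reaction is endothermic. Raising T favours the endothermic direction — shift to the right.
G is a pure solid; its activity is 1 regardless of amount, so Q is unaffected — no shift from this change.
Only the nonzero effect(s) matter; the net shift is to the right.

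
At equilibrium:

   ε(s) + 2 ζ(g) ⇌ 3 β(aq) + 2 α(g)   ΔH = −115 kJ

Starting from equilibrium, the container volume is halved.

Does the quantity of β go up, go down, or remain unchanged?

unchanged

Gas moles: reactants 2, products 2. Δn_gas = 0, so a volume change leaves Q equal to K — no shift from this change.
No net shift occurs, so the amount of β is unchanged.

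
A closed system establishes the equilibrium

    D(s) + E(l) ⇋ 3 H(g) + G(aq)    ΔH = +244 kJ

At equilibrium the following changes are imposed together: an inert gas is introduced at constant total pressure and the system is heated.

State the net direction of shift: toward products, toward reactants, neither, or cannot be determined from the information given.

Adding inert gas at constant total pressure expands the volume and lowers every reacting partial pressure. With Δn_gas = 3 − 0 = +3, Q moves away from K toward the side with fewer gas moles, so the system shifts toward the side with more gas moles — to the right.
The forward reaction is endothermic. Raising T favours the endothermic direction — shift to the right.
All effects act in the same direction — net shift to the right.

right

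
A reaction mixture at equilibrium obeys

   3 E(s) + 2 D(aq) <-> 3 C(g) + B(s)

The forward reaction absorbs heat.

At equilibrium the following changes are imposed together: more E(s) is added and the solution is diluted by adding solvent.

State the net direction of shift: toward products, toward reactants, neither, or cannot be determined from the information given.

E is a pure solid; its activity is 1 regardless of amount, so Q is unaffected — no shift from this change.
Dilution lowers every aqueous concentration by the same factor. Δn_aq = 0 − 2 = -2, so the system shifts toward the side with more dissolved moles — to the left.
Only the nonzero effect(s) matter; the net shift is to the left.

left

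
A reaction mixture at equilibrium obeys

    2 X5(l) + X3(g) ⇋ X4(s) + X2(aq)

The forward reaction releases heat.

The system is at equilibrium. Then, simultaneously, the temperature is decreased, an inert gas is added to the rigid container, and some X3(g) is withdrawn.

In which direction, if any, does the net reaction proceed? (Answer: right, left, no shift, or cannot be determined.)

The forward reaction is exothermic. Lowering T favours the exothermic direction — shift to the right.
At constant volume, adding an inert gas leaves every reacting species' partial pressure unchanged, so Q is unchanged — no shift from this change.
Removing X3 (g), a reactant, drives the reaction to the left.
The individual effects push in opposite directions; without quantitative information the net direction cannot be determined.

cannot be determined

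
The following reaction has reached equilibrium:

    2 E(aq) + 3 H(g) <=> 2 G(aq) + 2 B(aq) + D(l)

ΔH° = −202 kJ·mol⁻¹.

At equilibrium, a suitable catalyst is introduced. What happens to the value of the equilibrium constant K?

The equilibrium constant depends only on temperature. This perturbation changes neither the position of equilibrium nor K.

unchanged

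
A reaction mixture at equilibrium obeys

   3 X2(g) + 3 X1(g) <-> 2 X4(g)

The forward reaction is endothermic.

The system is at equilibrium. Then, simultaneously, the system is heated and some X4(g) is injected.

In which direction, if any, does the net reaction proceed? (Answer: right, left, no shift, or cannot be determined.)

cannot be determined

The forward reaction is endothermic. Raising T favours the endothermic direction — shift to the right.
Adding X4 (g), a product, drives the reaction to the left.
The individual effects push in opposite directions; without quantitative information the net direction cannot be determined.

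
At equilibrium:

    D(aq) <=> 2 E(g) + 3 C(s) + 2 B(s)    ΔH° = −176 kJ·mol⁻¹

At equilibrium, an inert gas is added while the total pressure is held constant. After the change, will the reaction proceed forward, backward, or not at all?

Adding inert gas at constant total pressure expands the volume and lowers every reacting partial pressure. With Δn_gas = 2 − 0 = +2, Q moves away from K toward the side with fewer gas moles, so the system shifts toward the side with more gas moles — to the right.

right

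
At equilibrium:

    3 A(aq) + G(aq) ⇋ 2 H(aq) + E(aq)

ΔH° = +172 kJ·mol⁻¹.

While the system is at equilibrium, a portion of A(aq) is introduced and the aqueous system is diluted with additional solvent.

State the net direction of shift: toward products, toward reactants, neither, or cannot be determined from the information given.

Adding A (aq), a reactant, drives the reaction to the right.
Dilution lowers every aqueous concentration by the same factor. Δn_aq = 3 − 4 = -1, so the system shifts toward the side with more dissolved moles — to the left.
The individual effects push in opposite directions; without quantitative information the net direction cannot be determined.

cannot be determined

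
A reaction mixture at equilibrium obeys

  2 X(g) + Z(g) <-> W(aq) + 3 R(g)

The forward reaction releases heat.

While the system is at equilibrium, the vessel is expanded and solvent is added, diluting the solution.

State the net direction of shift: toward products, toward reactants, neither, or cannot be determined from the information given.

Gas moles: reactants 3, products 3. Δn_gas = 0, so a volume change leaves Q equal to K — no shift from this change.
Dilution lowers every aqueous concentration by the same factor. Δn_aq = 1 − 0 = +1, so the system shifts toward the side with more dissolved moles — to the right.
Only the nonzero effect(s) matter; the net shift is to the right.

right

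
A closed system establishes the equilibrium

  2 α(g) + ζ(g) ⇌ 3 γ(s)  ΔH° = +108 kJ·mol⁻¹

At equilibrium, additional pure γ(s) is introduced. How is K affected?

unchanged

The equilibrium constant depends only on temperature. This perturbation changes neither the position of equilibrium nor K.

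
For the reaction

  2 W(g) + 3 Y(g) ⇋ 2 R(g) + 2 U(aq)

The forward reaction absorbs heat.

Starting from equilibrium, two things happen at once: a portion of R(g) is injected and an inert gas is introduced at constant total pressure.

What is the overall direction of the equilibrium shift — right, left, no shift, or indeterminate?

Adding R (g), a product, drives the reaction to the left.
Adding inert gas at constant total pressure expands the volume and lowers every reacting partial pressure. With Δn_gas = 2 − 5 = -3, Q moves away from K toward the side with fewer gas moles, so the system shifts toward the side with more gas moles — to the left.
All effects act in the same direction — net shift to the left.

left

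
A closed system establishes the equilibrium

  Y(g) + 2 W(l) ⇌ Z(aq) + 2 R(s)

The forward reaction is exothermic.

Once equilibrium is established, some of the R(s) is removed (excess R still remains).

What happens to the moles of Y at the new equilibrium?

unchanged

R is a pure solid; its activity is 1 regardless of amount, so Q is unaffected — no shift from this change.
No net shift occurs, so the amount of Y is unchanged.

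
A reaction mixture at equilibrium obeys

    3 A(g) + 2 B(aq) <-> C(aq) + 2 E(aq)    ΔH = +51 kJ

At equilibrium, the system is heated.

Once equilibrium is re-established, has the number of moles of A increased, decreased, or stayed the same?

decreases

The forward reaction is endothermic. Raising T favours the endothermic direction — shift to the right.
The net shift is to the right. A is a reactant, so its amount decreases.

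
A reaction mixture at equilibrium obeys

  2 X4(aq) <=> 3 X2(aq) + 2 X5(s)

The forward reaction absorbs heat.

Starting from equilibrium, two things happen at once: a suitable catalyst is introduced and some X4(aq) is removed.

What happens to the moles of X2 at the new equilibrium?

A catalyst speeds both forward and reverse rates equally; it changes neither Q nor K — no shift from this change.
Removing X4 (aq), a reactant, drives the reaction to the left.
The net shift is to the left. X2 is a product, so its amount decreases.

decreases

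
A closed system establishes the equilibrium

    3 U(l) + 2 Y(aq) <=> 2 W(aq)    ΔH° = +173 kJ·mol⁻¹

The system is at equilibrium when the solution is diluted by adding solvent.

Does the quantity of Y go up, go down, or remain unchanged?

Dilution scales every aqueous concentration by the same factor. Δn_aq = 2 − 2 = 0, so Q is unchanged — no shift.
No net shift occurs, so the amount of Y is unchanged.

unchanged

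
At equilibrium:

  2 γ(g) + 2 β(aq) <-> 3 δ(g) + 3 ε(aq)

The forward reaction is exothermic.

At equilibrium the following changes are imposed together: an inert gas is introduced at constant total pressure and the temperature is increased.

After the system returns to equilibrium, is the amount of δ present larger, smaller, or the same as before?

cannot be determined

Adding inert gas at constant total pressure expands the volume and lowers every reacting partial pressure. With Δn_gas = 3 − 2 = +1, Q moves away from K toward the side with fewer gas moles, so the system shifts toward the side with more gas moles — to the right.
The forward reaction is exothermic. Raising T favours the endothermic direction — shift to the left.
The two effects oppose each other, so the net shift — and hence the change in δ — cannot be determined from the given information.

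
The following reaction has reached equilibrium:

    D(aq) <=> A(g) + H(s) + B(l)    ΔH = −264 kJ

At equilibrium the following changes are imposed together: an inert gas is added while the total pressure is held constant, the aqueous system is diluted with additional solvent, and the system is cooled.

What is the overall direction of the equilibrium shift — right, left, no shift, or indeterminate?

Adding inert gas at constant total pressure expands the volume and lowers every reacting partial pressure. With Δn_gas = 1 − 0 = +1, Q moves away from K toward the side with fewer gas moles, so the system shifts toward the side with more gas moles — to the right.
Dilution lowers every aqueous concentration by the same factor. Δn_aq = 0 − 1 = -1, so the system shifts toward the side with more dissolved moles — to the left.
The forward reaction is exothermic. Lowering T favours the exothermic direction — shift to the right.
The individual effects push in opposite directions; without quantitative information the net direction cannot be determined.

cannot be determined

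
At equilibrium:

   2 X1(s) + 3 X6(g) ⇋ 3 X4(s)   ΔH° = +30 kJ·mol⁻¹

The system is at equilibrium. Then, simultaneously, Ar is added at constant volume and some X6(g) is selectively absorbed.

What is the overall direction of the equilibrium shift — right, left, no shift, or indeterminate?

left

At constant volume, adding an inert gas leaves every reacting species' partial pressure unchanged, so Q is unchanged — no shift from this change.
Removing X6 (g), a reactant, drives the reaction to the left.
Only the nonzero effect(s) matter; the net shift is to the left.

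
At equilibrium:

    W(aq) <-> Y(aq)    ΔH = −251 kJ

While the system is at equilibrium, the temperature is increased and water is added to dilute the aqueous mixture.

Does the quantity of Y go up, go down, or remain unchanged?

The forward reaction is exothermic. Raising T favours the endothermic direction — shift to the left.
Dilution scales every aqueous concentration by the same factor. Δn_aq = 1 − 1 = 0, so Q is unchanged — no shift.
The net shift is to the left. Y is a product, so its amount decreases.

decreases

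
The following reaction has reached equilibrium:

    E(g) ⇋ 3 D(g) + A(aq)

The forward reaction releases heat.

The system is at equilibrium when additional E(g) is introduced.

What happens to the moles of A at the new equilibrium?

increases

Adding E (g), a reactant, drives the reaction to the right.
The net shift is to the right. A is a product, so its amount increases.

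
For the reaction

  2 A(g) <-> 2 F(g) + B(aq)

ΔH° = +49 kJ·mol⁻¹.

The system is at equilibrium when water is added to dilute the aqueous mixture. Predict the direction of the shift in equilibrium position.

Dilution lowers every aqueous concentration by the same factor. Δn_aq = 1 − 0 = +1, so the system shifts toward the side with more dissolved moles — to the right.

right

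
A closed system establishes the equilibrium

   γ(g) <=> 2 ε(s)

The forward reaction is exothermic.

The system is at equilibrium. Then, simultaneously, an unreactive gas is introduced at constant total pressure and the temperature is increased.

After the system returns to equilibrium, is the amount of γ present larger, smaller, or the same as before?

increases

Adding inert gas at constant total pressure expands the volume and lowers every reacting partial pressure. With Δn_gas = 0 − 1 = -1, Q moves away from K toward the side with fewer gas moles, so the system shifts toward the side with more gas moles — to the left.
The forward reaction is exothermic. Raising T favours the endothermic direction — shift to the left.
The net shift is to the left. γ is a reactant, so its amount increases.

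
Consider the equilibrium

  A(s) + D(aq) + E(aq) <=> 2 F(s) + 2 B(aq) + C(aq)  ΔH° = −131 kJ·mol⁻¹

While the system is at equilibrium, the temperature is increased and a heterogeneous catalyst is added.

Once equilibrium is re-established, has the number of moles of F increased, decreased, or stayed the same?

decreases

The forward reaction is exothermic. Raising T favours the endothermic direction — shift to the left.
A catalyst speeds both forward and reverse rates equally; it changes neither Q nor K — no shift from this change.
The net shift is to the left. F is a product, so its amount decreases.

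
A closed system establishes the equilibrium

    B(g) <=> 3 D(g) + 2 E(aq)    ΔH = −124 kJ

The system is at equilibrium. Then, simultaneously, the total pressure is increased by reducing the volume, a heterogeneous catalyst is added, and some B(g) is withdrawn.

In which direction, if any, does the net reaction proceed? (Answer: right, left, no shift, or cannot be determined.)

left

Gas moles: reactants 1, products 3 (Δn_gas = +2). Compression shifts the system toward the side with fewer moles of gas — to the left.
A catalyst speeds both forward and reverse rates equally; it changes neither Q nor K — no shift from this change.
Removing B (g), a reactant, drives the reaction to the left.
Only the nonzero effect(s) matter; the net shift is to the left.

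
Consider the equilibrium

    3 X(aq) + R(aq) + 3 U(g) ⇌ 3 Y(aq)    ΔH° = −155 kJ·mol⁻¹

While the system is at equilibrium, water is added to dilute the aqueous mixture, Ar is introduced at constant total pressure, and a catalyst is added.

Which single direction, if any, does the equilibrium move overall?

Dilution lowers every aqueous concentration by the same factor. Δn_aq = 3 − 4 = -1, so the system shifts toward the side with more dissolved moles — to the left.
Adding inert gas at constant total pressure expands the volume and lowers every reacting partial pressure. With Δn_gas = 0 − 3 = -3, Q moves away from K toward the side with fewer gas moles, so the system shifts toward the side with more gas moles — to the left.
A catalyst speeds both forward and reverse rates equally; it changes neither Q nor K — no shift from this change.
Only the nonzero effect(s) matter; the net shift is to the left.

left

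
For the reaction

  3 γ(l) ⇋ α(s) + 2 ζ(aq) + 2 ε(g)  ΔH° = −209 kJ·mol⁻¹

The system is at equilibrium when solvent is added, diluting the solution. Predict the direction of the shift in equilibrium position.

Dilution lowers every aqueous concentration by the same factor. Δn_aq = 2 − 0 = +2, so the system shifts toward the side with more dissolved moles — to the right.

right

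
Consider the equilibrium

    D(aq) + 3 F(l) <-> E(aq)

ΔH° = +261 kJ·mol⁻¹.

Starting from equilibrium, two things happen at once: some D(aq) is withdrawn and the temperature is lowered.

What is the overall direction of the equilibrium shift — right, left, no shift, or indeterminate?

Removing D (aq), a reactant, drives the reaction to the left.
The forward reaction is endothermic. Lowering T favours the exothermic direction — shift to the left.
All effects act in the same direction — net shift to the left.

left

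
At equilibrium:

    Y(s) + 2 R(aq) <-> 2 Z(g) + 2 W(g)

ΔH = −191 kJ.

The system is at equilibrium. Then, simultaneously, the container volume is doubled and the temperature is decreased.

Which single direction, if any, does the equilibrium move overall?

Gas moles: reactants 0, products 4 (Δn_gas = +4). Expansion shifts the system toward the side with more moles of gas — to the right.
The forward reaction is exothermic. Lowering T favours the exothermic direction — shift to the right.
All effects act in the same direction — net shift to the right.

right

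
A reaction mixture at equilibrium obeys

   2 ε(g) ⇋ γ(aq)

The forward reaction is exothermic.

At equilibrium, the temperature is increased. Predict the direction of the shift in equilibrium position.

left

The forward reaction is exothermic. Raising T favours the endothermic direction — shift to the left.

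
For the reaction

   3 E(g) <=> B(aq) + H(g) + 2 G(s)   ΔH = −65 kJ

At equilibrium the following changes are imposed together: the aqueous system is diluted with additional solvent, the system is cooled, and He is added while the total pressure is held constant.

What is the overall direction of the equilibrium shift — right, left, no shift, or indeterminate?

cannot be determined

Dilution lowers every aqueous concentration by the same factor. Δn_aq = 1 − 0 = +1, so the system shifts toward the side with more dissolved moles — to the right.
The forward reaction is exothermic. Lowering T favours the exothermic direction — shift to the right.
Adding inert gas at constant total pressure expands the volume and lowers every reacting partial pressure. With Δn_gas = 1 − 3 = -2, Q moves away from K toward the side with fewer gas moles, so the system shifts toward the side with more gas moles — to the left.
The individual effects push in opposite directions; without quantitative information the net direction cannot be determined.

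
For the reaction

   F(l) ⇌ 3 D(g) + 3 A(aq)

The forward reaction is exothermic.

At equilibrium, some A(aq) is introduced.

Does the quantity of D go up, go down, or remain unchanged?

Adding A (aq), a product, drives the reaction to the left.
The net shift is to the left. D is a product, so its amount decreases.

decreases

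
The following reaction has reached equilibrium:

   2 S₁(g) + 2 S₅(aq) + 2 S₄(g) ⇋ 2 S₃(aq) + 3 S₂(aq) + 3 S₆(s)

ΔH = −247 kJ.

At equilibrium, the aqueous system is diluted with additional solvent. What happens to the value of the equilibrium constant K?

unchanged

The equilibrium constant depends only on temperature. This perturbation may move the position of equilibrium, but since T is unchanged, K itself is unchanged.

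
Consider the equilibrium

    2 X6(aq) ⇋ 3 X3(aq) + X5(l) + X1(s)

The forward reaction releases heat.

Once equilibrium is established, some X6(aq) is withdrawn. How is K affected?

unchanged

The equilibrium constant depends only on temperature. This perturbation may move the position of equilibrium, but since T is unchanged, K itself is unchanged.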